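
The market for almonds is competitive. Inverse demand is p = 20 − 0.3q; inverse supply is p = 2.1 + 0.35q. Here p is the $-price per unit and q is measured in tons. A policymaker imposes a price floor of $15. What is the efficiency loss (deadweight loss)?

Competitive equilibrium: 20 − 0.3q = 2.1 + 0.35q → q* = 27.5385, p* = 11.7385.
At the floor p = 15, quantity demanded = (20 − 15)/0.3 = 16.6667.
Sellers' marginal cost at q' = 16.6667: 2.1 + 0.35·16.6667 = 7.9333.
Δq = 27.5385 − 16.6667 = 10.8718; wedge = 15 − 7.9333 = 7.0667.
Deadweight loss = ½ × 10.8718 × 7.0667 = $38.41.

$38.41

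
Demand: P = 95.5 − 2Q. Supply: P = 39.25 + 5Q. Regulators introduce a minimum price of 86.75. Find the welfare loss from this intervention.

Competitive equilibrium: 95.5 − 2Q = 39.25 + 5Q → Q* = 8.0357, P* = 79.4286.
At the floor P = 86.75, quantity demanded = (95.5 − 86.75)/2 = 4.375.
Sellers' marginal cost at Q' = 4.375: 39.25 + 5·4.375 = 61.125.
ΔQ = 8.0357 − 4.375 = 3.6607; wedge = 86.75 − 61.125 = 25.625.
Deadweight loss = ½ × 3.6607 × 25.625 = 46.90.

46.90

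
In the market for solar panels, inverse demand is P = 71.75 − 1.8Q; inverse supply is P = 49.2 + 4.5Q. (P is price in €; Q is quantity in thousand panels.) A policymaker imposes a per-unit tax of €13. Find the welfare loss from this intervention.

Competitive equilibrium: 71.75 − 1.8Q = 49.2 + 4.5Q → Q* = 3.5794, P* = 65.3071.
With the tax, the buyer price exceeds the seller price by 13: (71.75 − 1.8Q) − (49.2 + 4.5Q) = 13 → Q' = 1.5159.
ΔQ = 3.5794 − 1.5159 = 2.0635; the wedge equals the tax, 13.
The triangle = ½ × 2.0635 × 13 = €13.41 thousand.

€13.41 thousand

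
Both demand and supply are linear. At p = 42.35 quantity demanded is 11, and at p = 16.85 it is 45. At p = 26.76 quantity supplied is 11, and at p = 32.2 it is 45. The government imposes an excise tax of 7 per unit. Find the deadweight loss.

26.92

Demand slope = (16.85 − 42.35)/(45 − 11) = −0.75, so p = 50.6 − 0.75q.
Supply slope = (32.2 − 26.76)/(45 − 11) = 0.16, so p = 25 + 0.16q.
Competitive equilibrium: 50.6 − 0.75q = 25 + 0.16q → q* = 28.1319, p* = 29.5011.
With the tax, the buyer price exceeds the seller price by 7: (50.6 − 0.75q) − (25 + 0.16q) = 7 → q' = 20.4396.
Δq = 28.1319 − 20.4396 = 7.6923; the wedge equals the tax, 7.
Deadweight loss = ½ × 7.6923 × 7 = 26.92.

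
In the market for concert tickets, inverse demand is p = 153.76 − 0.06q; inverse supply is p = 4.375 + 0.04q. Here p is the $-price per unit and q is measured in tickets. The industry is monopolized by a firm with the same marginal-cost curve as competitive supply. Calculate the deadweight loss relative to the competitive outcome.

Competitive equilibrium: 153.76 − 0.06q = 4.375 + 0.04q → q* = 1493.85, p* = 64.129.
Marginal revenue: MR = 153.76 − 0.12q. Set MR = MC: 153.76 − 0.12q = 4.375 + 0.04q → q_m = 933.65625.
Price p_m = 153.76 − 0.06·933.65625 = 97.74063; MC(q_m) = 4.375 + 0.04·933.65625 = 41.72125.
Competitive q* = 1493.85, so Δq = 560.19375; wedge = 97.74063 − 41.72125 = 56.01938.
Deadweight loss = ½ × 560.19375 × 56.01938 = $15690.85.

$15690.85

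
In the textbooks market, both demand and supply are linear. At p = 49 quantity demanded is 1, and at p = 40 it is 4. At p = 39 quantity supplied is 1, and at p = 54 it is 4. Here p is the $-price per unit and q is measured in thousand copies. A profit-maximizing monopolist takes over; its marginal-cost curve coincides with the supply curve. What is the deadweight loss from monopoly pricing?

$1.51 thousand

Demand slope = (40 − 49)/(4 − 1) = −3, so p = 52 − 3q.
Supply slope = (54 − 39)/(4 − 1) = 5, so p = 34 + 5q.
Competitive equilibrium: 52 − 3q = 34 + 5q → q* = 2.25, p* = 45.25.
Marginal revenue: MR = 52 − 6q. Set MR = MC: 52 − 6q = 34 + 5q → q_m = 1.6364.
Price p_m = 52 − 3·1.6364 = 47.0908; MC(q_m) = 34 + 5·1.6364 = 42.182.
Competitive q* = 2.25, so Δq = 0.6136; wedge = 47.0908 − 42.182 = 4.9088.
Deadweight loss = ½ × 0.6136 × 4.9088 = $1.51 thousand.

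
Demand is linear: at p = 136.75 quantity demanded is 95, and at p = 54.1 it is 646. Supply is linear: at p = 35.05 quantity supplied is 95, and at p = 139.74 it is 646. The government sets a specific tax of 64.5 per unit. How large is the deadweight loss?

6118.01

Demand slope = (54.1 − 136.75)/(646 − 95) = −0.15, so p = 151 − 0.15q.
Supply slope = (139.74 − 35.05)/(646 − 95) = 0.19, so p = 17 + 0.19q.
Competitive equilibrium: 151 − 0.15q = 17 + 0.19q → q* = 394.1176, p* = 91.8824.
With the tax, the buyer price exceeds the seller price by 64.5: (151 − 0.15q) − (17 + 0.19q) = 64.5 → q' = 204.4118.
Δq = 394.1176 − 204.4118 = 189.7058; the wedge equals the tax, 64.5.
Deadweight loss = ½ × 189.7058 × 64.5 = 6118.01.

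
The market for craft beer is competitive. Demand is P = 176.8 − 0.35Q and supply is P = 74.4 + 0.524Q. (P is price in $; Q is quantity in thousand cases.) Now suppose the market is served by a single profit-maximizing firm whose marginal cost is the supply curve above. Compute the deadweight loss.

$490.49 thousand

Competitive equilibrium: 176.8 − 0.35Q = 74.4 + 0.524Q → Q* = 117.1625, P* = 135.7931.
Marginal revenue: MR = 176.8 − 0.7Q. Set MR = MC: 176.8 − 0.7Q = 74.4 + 0.524Q → Q_m = 83.6601.
Price P_m = 176.8 − 0.35·83.6601 = 147.519; MC(Q_m) = 74.4 + 0.524·83.6601 = 118.2379.
Competitive Q* = 117.1625, so ΔQ = 33.5024; wedge = 147.519 − 118.2379 = 29.2811.
Welfare loss = ½ × 33.5024 × 29.2811 = $490.49 thousand.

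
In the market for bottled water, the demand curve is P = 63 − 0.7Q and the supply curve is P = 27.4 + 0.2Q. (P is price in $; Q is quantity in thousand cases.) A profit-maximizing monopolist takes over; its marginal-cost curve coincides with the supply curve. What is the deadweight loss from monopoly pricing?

$134.77 thousand

Competitive equilibrium: 63 − 0.7Q = 27.4 + 0.2Q → Q* = 39.5556, P* = 35.3111.
Marginal revenue: MR = 63 − 1.4Q. Set MR = MC: 63 − 1.4Q = 27.4 + 0.2Q → Q_m = 22.25.
Price P_m = 63 − 0.7·22.25 = 47.425; MC(Q_m) = 27.4 + 0.2·22.25 = 31.85.
Competitive Q* = 39.5556, so ΔQ = 17.3056; wedge = 47.425 − 31.85 = 15.575.
Deadweight loss = ½ × 17.3056 × 15.575 = $134.77 thousand.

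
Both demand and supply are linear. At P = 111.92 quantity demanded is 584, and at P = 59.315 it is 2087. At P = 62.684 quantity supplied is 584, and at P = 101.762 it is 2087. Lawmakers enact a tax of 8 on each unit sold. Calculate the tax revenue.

Demand slope = (59.315 − 111.92)/(2087 − 584) = −0.035, so P = 132.36 − 0.035Q.
Supply slope = (101.762 − 62.684)/(2087 − 584) = 0.026, so P = 47.5 + 0.026Q.
Competitive equilibrium: 132.36 − 0.035Q = 47.5 + 0.026Q → Q* = 1391.1475, P* = 83.6698.
With the tax, the buyer price exceeds the seller price by 8: (132.36 − 0.035Q) − (47.5 + 0.026Q) = 8 → Q' = 1260.
Tax revenue = 8 × 1260 = 10080.

10080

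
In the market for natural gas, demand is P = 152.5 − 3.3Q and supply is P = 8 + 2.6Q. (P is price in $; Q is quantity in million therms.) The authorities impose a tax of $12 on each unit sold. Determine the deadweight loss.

$12.20 million

Competitive equilibrium: 152.5 − 3.3Q = 8 + 2.6Q → Q* = 24.4915, P* = 71.678.
With the tax, the buyer price exceeds the seller price by 12: (152.5 − 3.3Q) − (8 + 2.6Q) = 12 → Q' = 22.4576.
ΔQ = 24.4915 − 22.4576 = 2.0339; the wedge equals the tax, 12.
The triangle = ½ × 2.0339 × 12 = $12.20 million.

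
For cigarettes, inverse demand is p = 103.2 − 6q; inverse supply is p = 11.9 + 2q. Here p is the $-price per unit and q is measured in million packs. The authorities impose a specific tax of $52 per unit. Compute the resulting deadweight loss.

$169 million

Competitive equilibrium: 103.2 − 6q = 11.9 + 2q → q* = 11.4125, p* = 34.725.
With the tax, the buyer price exceeds the seller price by 52: (103.2 − 6q) − (11.9 + 2q) = 52 → q' = 4.9125.
Δq = 11.4125 − 4.9125 = 6.5; the wedge equals the tax, 52.
DWL = ½ × 6.5 × 52 = $169 million.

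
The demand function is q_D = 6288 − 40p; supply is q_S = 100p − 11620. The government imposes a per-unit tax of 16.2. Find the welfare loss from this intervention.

In inverse form: demand p = 157.2 − 0.025q, supply p = 116.2 + 0.01q.
Competitive equilibrium: 157.2 − 0.025q = 116.2 + 0.01q → q* = 1171.4286, p* = 127.9143.
With the tax, the buyer price exceeds the seller price by 16.2: (157.2 − 0.025q) − (116.2 + 0.01q) = 16.2 → q' = 708.5714.
Δq = 1171.4286 − 708.5714 = 462.8572; the wedge equals the tax, 16.2.
DWL = ½ × 462.8572 × 16.2 = 3749.14.

3749.14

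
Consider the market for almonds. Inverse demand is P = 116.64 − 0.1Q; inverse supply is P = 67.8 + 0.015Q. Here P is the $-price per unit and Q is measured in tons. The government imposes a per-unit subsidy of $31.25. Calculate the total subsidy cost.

Competitive equilibrium: 116.64 − 0.1Q = 67.8 + 0.015Q → Q* = 424.6957, P* = 74.1704.
The subsidy lowers effective supply by 31.25: P = 36.55 + 0.015Q.
New quantity: 116.64 − 0.1Q = 36.55 + 0.015Q → Q' = 696.4348.
Total subsidy cost = 31.25 × 696.4348 = $21763.59.

$21763.59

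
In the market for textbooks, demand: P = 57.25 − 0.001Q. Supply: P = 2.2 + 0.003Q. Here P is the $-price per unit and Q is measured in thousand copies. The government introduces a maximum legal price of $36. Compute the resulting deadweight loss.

Competitive equilibrium: 57.25 − 0.001Q = 2.2 + 0.003Q → Q* = 13762.5, P* = 43.4875.
At the ceiling P = 36, quantity supplied = (36 − 2.2)/0.003 = 11266.666667.
Willingness to pay at Q' = 11266.666667: 57.25 − 0.001·11266.666667 = 45.983333.
ΔQ = 13762.5 − 11266.666667 = 2495.833333; wedge = 45.983333 − 36 = 9.983333.
Welfare loss = ½ × 2495.833333 × 9.983333 = $12458.37 thousand.

$12458.37 thousand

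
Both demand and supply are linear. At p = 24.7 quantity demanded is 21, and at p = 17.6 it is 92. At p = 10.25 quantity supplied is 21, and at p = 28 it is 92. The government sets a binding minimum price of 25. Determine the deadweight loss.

343.21

Demand slope = (17.6 − 24.7)/(92 − 21) = −0.1, so p = 26.8 − 0.1q.
Supply slope = (28 − 10.25)/(92 − 21) = 0.25, so p = 5 + 0.25q.
Competitive equilibrium: 26.8 − 0.1q = 5 + 0.25q → q* = 62.2857, p* = 20.5714.
At the floor p = 25, quantity demanded = (26.8 − 25)/0.1 = 18.
Sellers' marginal cost at q' = 18: 5 + 0.25·18 = 9.5.
Δq = 62.2857 − 18 = 44.2857; wedge = 25 − 9.5 = 15.5.
Welfare loss = ½ × 44.2857 × 15.5 = 343.21.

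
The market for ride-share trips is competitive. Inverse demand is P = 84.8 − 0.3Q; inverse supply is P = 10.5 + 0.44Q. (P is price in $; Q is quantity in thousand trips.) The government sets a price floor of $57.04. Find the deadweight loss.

Competitive equilibrium: 84.8 − 0.3Q = 10.5 + 0.44Q → Q* = 100.4054, P* = 54.6784.
At the floor P = 57.04, quantity demanded = (84.8 − 57.04)/0.3 = 92.5333.
Sellers' marginal cost at Q' = 92.5333: 10.5 + 0.44·92.5333 = 51.2147.
ΔQ = 100.4054 − 92.5333 = 7.8721; wedge = 57.04 − 51.2147 = 5.8253.
DWL = ½ × 7.8721 × 5.8253 = $22.93 thousand.

$22.93 thousand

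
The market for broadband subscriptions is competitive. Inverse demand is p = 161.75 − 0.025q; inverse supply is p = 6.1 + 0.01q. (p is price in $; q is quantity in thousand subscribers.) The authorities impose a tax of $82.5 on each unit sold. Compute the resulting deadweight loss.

Competitive equilibrium: 161.75 − 0.025q = 6.1 + 0.01q → q* = 4447.1429, p* = 50.5714.
With the tax, the buyer price exceeds the seller price by 82.5: (161.75 − 0.025q) − (6.1 + 0.01q) = 82.5 → q' = 2090.
Δq = 4447.1429 − 2090 = 2357.1429; the wedge equals the tax, 82.5.
The triangle = ½ × 2357.1429 × 82.5 = $97232.14 thousand.

$97232.14 thousand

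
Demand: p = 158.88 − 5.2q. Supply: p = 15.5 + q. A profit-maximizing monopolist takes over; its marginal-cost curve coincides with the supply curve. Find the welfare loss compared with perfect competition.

Competitive equilibrium: 158.88 − 5.2q = 15.5 + q → q* = 23.1258, p* = 38.6258.
Marginal revenue: MR = 158.88 − 10.4q. Set MR = MC: 158.88 − 10.4q = 15.5 + q → q_m = 12.5772.
Price p_m = 158.88 − 5.2·12.5772 = 93.4786; MC(q_m) = 15.5 + 1·12.5772 = 28.0772.
Competitive q* = 23.1258, so Δq = 10.5486; wedge = 93.4786 − 28.0772 = 65.4014.
The triangle = ½ × 10.5486 × 65.4014 = 344.95.

344.95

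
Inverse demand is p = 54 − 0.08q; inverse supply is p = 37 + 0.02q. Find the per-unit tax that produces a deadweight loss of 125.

Competitive equilibrium: 54 − 0.08q = 37 + 0.02q → q* = 170, p* = 40.4.
A tax t gives Δq = t/0.1 and wedge t, so DWL = t²/0.2.
t²/0.2 = 125 → t² = 25 → t = 5.

5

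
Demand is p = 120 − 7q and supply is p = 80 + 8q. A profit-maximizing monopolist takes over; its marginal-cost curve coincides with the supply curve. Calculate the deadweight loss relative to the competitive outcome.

5.40

Competitive equilibrium: 120 − 7q = 80 + 8q → q* = 2.6667, p* = 101.3333.
Marginal revenue: MR = 120 − 14q. Set MR = MC: 120 − 14q = 80 + 8q → q_m = 1.8182.
Price p_m = 120 − 7·1.8182 = 107.2726; MC(q_m) = 80 + 8·1.8182 = 94.5456.
Competitive q* = 2.6667, so Δq = 0.8485; wedge = 107.2726 − 94.5456 = 12.727.
DWL = ½ × 0.8485 × 12.727 = 5.40.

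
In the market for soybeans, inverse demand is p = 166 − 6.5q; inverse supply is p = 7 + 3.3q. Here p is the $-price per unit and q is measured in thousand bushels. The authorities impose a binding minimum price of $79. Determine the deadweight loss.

$39.52 thousand

Competitive equilibrium: 166 − 6.5q = 7 + 3.3q → q* = 16.2245, p* = 60.5408.
At the floor p = 79, quantity demanded = (166 − 79)/6.5 = 13.3846.
Sellers' marginal cost at q' = 13.3846: 7 + 3.3·13.3846 = 51.1692.
Δq = 16.2245 − 13.3846 = 2.8399; wedge = 79 − 51.1692 = 27.8308.
Welfare loss = ½ × 2.8399 × 27.8308 = $39.52 thousand.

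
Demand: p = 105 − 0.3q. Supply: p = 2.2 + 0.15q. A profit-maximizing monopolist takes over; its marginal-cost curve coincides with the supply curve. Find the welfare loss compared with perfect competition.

1878.73

Competitive equilibrium: 105 − 0.3q = 2.2 + 0.15q → q* = 228.4444, p* = 36.4667.
Marginal revenue: MR = 105 − 0.6q. Set MR = MC: 105 − 0.6q = 2.2 + 0.15q → q_m = 137.0667.
Price p_m = 105 − 0.3·137.0667 = 63.88; MC(q_m) = 2.2 + 0.15·137.0667 = 22.76.
Competitive q* = 228.4444, so Δq = 91.3777; wedge = 63.88 − 22.76 = 41.12.
Deadweight loss = ½ × 91.3777 × 41.12 = 1878.73.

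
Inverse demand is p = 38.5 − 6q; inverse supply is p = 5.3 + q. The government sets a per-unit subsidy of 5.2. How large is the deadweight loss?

Competitive equilibrium: 38.5 − 6q = 5.3 + q → q* = 4.7429, p* = 10.0429.
The subsidy lowers effective supply by 5.2: p = 0.1 + q.
New quantity: 38.5 − 6q = 0.1 + q → q' = 5.4857.
Overproduction Δq = 5.4857 − 4.7429 = 0.7428; wedge = subsidy = 5.2.
Welfare loss = ½ × 0.7428 × 5.2 = 1.93.

1.93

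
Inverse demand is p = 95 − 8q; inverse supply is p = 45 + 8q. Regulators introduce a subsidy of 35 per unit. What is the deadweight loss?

Competitive equilibrium: 95 − 8q = 45 + 8q → q* = 3.125, p* = 70.
The subsidy lowers effective supply by 35: p = 10 + 8q.
New quantity: 95 − 8q = 10 + 8q → q' = 5.3125.
Overproduction Δq = 5.3125 − 3.125 = 2.1875; wedge = subsidy = 35.
Deadweight loss = ½ × 2.1875 × 35 = 38.28.

38.28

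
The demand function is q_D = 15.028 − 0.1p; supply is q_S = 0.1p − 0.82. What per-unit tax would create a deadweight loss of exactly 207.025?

In inverse form: demand p = 150.28 − 10q, supply p = 8.2 + 10q.
Competitive equilibrium: 150.28 − 10q = 8.2 + 10q → q* = 7.104, p* = 79.24.
A tax t gives Δq = t/20 and wedge t, so DWL = t²/40.
t²/40 = 207.025 → t² = 8281 → t = 91.

91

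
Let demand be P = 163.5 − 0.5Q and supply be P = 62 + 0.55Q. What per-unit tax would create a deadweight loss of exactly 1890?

63

Competitive equilibrium: 163.5 − 0.5Q = 62 + 0.55Q → Q* = 96.6667, P* = 115.1667.
A tax t gives ΔQ = t/1.05 and wedge t, so DWL = t²/2.1.
t²/2.1 = 1890 → t² = 3969 → t = 63.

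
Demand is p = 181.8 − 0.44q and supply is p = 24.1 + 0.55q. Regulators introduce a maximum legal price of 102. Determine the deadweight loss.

Competitive equilibrium: 181.8 − 0.44q = 24.1 + 0.55q → q* = 159.2929, p* = 111.7111.
At the ceiling p = 102, quantity supplied = (102 − 24.1)/0.55 = 141.6364.
Willingness to pay at q' = 141.6364: 181.8 − 0.44·141.6364 = 119.48.
Δq = 159.2929 − 141.6364 = 17.6565; wedge = 119.48 − 102 = 17.48.
DWL = ½ × 17.6565 × 17.48 = 154.32.

154.32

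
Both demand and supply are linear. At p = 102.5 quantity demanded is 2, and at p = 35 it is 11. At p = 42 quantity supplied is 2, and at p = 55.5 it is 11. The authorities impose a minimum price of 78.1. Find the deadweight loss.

Demand slope = (35 − 102.5)/(11 − 2) = −7.5, so p = 117.5 − 7.5q.
Supply slope = (55.5 − 42)/(11 − 2) = 1.5, so p = 39 + 1.5q.
Competitive equilibrium: 117.5 − 7.5q = 39 + 1.5q → q* = 8.7222, p* = 52.0833.
At the floor p = 78.1, quantity demanded = (117.5 − 78.1)/7.5 = 5.2533.
Sellers' marginal cost at q' = 5.2533: 39 + 1.5·5.2533 = 46.88.
Δq = 8.7222 − 5.2533 = 3.4689; wedge = 78.1 − 46.88 = 31.22.
The triangle = ½ × 3.4689 × 31.22 = 54.15.

54.15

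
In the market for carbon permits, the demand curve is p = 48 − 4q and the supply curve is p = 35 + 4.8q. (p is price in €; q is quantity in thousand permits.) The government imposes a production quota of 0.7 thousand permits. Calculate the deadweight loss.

Competitive equilibrium: 48 − 4q = 35 + 4.8q → q* = 1.4773, p* = 42.0909.
At q = 0.7: demand price = 48 − 4·0.7 = 45.2; supply price = 35 + 4.8·0.7 = 38.36.
Δq = 1.4773 − 0.7 = 0.7773; wedge = 45.2 − 38.36 = 6.84.
Deadweight loss = ½ × 0.7773 × 6.84 = €2.66 thousand.

€2.66 thousand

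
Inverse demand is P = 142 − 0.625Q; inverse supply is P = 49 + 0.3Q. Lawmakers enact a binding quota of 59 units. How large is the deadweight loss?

Competitive equilibrium: 142 − 0.625Q = 49 + 0.3Q → Q* = 100.5405, P* = 79.1622.
At Q = 59: demand price = 142 − 0.625·59 = 105.125; supply price = 49 + 0.3·59 = 66.7.
ΔQ = 100.5405 − 59 = 41.5405; wedge = 105.125 − 66.7 = 38.425.
DWL = ½ × 41.5405 × 38.425 = 798.10.

798.10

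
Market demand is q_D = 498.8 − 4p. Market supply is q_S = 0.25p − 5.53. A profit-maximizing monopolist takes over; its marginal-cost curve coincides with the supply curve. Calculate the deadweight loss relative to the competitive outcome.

3.82

In inverse form: demand p = 124.7 − 0.25q, supply p = 22.12 + 4q.
Competitive equilibrium: 124.7 − 0.25q = 22.12 + 4q → q* = 24.1365, p* = 118.6659.
Marginal revenue: MR = 124.7 − 0.5q. Set MR = MC: 124.7 − 0.5q = 22.12 + 4q → q_m = 22.7956.
Price p_m = 124.7 − 0.25·22.7956 = 119.0011; MC(q_m) = 22.12 + 4·22.7956 = 113.3024.
Competitive q* = 24.1365, so Δq = 1.3409; wedge = 119.0011 − 113.3024 = 5.6987.
DWL = ½ × 1.3409 × 5.6987 = 3.82.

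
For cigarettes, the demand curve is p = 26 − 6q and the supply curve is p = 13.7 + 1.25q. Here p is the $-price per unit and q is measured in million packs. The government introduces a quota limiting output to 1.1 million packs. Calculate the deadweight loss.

$1.29 million

Competitive equilibrium: 26 − 6q = 13.7 + 1.25q → q* = 1.6966, p* = 15.8207.
At q = 1.1: demand price = 26 − 6·1.1 = 19.4; supply price = 13.7 + 1.25·1.1 = 15.075.
Δq = 1.6966 − 1.1 = 0.5966; wedge = 19.4 − 15.075 = 4.325.
Deadweight loss = ½ × 0.5966 × 4.325 = $1.29 million.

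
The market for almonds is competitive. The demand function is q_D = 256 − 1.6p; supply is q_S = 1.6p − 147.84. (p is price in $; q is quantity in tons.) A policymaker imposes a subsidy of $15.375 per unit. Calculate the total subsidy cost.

In inverse form: demand p = 160 − 0.625q, supply p = 92.4 + 0.625q.
Competitive equilibrium: 160 − 0.625q = 92.4 + 0.625q → q* = 54.08, p* = 126.2.
The subsidy lowers effective supply by 15.375: p = 77.025 + 0.625q.
New quantity: 160 − 0.625q = 77.025 + 0.625q → q' = 66.38.
Total subsidy cost = 15.375 × 66.38 = $1020.59.

$1020.59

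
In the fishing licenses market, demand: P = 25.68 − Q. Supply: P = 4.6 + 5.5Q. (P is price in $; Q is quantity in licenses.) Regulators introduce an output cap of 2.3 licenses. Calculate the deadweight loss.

Competitive equilibrium: 25.68 − Q = 4.6 + 5.5Q → Q* = 3.2431, P* = 22.4369.
At Q = 2.3: demand price = 25.68 − 1·2.3 = 23.38; supply price = 4.6 + 5.5·2.3 = 17.25.
ΔQ = 3.2431 − 2.3 = 0.9431; wedge = 23.38 − 17.25 = 6.13.
The triangle = ½ × 0.9431 × 6.13 = $2.89.

$2.89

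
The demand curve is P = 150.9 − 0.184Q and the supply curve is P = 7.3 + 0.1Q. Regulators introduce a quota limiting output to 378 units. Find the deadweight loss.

2313.24

Competitive equilibrium: 150.9 − 0.184Q = 7.3 + 0.1Q → Q* = 505.633803, P* = 57.86338.
At Q = 378: demand price = 150.9 − 0.184·378 = 81.348; supply price = 7.3 + 0.1·378 = 45.1.
ΔQ = 505.633803 − 378 = 127.633803; wedge = 81.348 − 45.1 = 36.248.
DWL = ½ × 127.633803 × 36.248 = 2313.24.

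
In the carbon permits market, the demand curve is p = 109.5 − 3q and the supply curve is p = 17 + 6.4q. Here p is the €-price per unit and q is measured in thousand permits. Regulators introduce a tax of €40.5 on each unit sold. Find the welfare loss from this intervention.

Competitive equilibrium: 109.5 − 3q = 17 + 6.4q → q* = 9.8404, p* = 79.9787.
With the tax, the buyer price exceeds the seller price by 40.5: (109.5 − 3q) − (17 + 6.4q) = 40.5 → q' = 5.5319.
Δq = 9.8404 − 5.5319 = 4.3085; the wedge equals the tax, 40.5.
Deadweight loss = ½ × 4.3085 × 40.5 = €87.25 thousand.

€87.25 thousand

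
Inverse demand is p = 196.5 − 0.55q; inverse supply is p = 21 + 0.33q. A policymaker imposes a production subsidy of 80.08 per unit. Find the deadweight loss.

3643.64

Competitive equilibrium: 196.5 − 0.55q = 21 + 0.33q → q* = 199.4318, p* = 86.8125.
The subsidy lowers effective supply by 80.08: p = 0.33q − 59.08.
New quantity: 196.5 − 0.55q = 0.33q − 59.08 → q' = 290.4318.
Overproduction Δq = 290.4318 − 199.4318 = 91; wedge = subsidy = 80.08.
Welfare loss = ½ × 91 × 80.08 = 3643.64.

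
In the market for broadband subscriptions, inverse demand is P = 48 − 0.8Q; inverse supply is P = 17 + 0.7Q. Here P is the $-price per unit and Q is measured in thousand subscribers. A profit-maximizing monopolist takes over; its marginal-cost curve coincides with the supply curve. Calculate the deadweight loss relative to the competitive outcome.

Competitive equilibrium: 48 − 0.8Q = 17 + 0.7Q → Q* = 20.6667, P* = 31.4667.
Marginal revenue: MR = 48 − 1.6Q. Set MR = MC: 48 − 1.6Q = 17 + 0.7Q → Q_m = 13.4783.
Price P_m = 48 − 0.8·13.4783 = 37.2174; MC(Q_m) = 17 + 0.7·13.4783 = 26.4348.
Competitive Q* = 20.6667, so ΔQ = 7.1884; wedge = 37.2174 − 26.4348 = 10.7826.
Welfare loss = ½ × 7.1884 × 10.7826 = $38.75 thousand.

$38.75 thousand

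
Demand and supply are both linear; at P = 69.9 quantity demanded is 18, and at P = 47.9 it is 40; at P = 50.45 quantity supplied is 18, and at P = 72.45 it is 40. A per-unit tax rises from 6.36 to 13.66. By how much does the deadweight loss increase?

Demand slope = (47.9 − 69.9)/(40 − 18) = −1, so P = 87.9 − Q.
Supply slope = (72.45 − 50.45)/(40 − 18) = 1, so P = 32.45 + Q.
Competitive equilibrium: 87.9 − Q = 32.45 + Q → Q* = 27.725, P* = 60.175.
For a per-unit tax t: ΔQ = t/2, so DWL = ½·t·(t/2) = t²/4.
At t = 6.36: DWL = 10.112. At t = 13.66: DWL = 46.649.
Increase = 46.649 − 10.112 = 36.54.

36.54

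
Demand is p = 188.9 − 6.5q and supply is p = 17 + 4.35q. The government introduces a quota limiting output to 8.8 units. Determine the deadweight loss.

269.13

Competitive equilibrium: 188.9 − 6.5q = 17 + 4.35q → q* = 15.84332, p* = 85.91843.
At q = 8.8: demand price = 188.9 − 6.5·8.8 = 131.7; supply price = 17 + 4.35·8.8 = 55.28.
Δq = 15.84332 − 8.8 = 7.04332; wedge = 131.7 − 55.28 = 76.42.
DWL = ½ × 7.04332 × 76.42 = 269.13.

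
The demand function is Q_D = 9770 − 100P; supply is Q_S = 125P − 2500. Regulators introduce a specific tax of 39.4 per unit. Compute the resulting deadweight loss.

43121.11

In inverse form: demand P = 97.7 − 0.01Q, supply P = 20 + 0.008Q.
Competitive equilibrium: 97.7 − 0.01Q = 20 + 0.008Q → Q* = 4316.6667, P* = 54.5333.
With the tax, the buyer price exceeds the seller price by 39.4: (97.7 − 0.01Q) − (20 + 0.008Q) = 39.4 → Q' = 2127.7778.
ΔQ = 4316.6667 − 2127.7778 = 2188.8889; the wedge equals the tax, 39.4.
DWL = ½ × 2188.8889 × 39.4 = 43121.11.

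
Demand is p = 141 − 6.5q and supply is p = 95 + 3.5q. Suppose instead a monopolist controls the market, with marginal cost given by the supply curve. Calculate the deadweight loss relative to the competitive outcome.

Competitive equilibrium: 141 − 6.5q = 95 + 3.5q → q* = 4.6, p* = 111.1.
Marginal revenue: MR = 141 − 13q. Set MR = MC: 141 − 13q = 95 + 3.5q → q_m = 2.7879.
Price p_m = 141 − 6.5·2.7879 = 122.8787; MC(q_m) = 95 + 3.5·2.7879 = 104.7577.
Competitive q* = 4.6, so Δq = 1.8121; wedge = 122.8787 − 104.7577 = 18.121.
Welfare loss = ½ × 1.8121 × 18.121 = 16.42.

16.42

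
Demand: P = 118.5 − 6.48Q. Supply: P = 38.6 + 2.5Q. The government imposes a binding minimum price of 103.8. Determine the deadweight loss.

197.31

Competitive equilibrium: 118.5 − 6.48Q = 38.6 + 2.5Q → Q* = 8.8976, P* = 60.8439.
At the floor P = 103.8, quantity demanded = (118.5 − 103.8)/6.48 = 2.2685.
Sellers' marginal cost at Q' = 2.2685: 38.6 + 2.5·2.2685 = 44.2713.
ΔQ = 8.8976 − 2.2685 = 6.6291; wedge = 103.8 − 44.2713 = 59.5287.
Welfare loss = ½ × 6.6291 × 59.5287 = 197.31.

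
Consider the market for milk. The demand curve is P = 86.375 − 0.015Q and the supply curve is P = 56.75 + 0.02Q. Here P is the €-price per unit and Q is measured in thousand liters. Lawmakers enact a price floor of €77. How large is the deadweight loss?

€858.04 thousand

Competitive equilibrium: 86.375 − 0.015Q = 56.75 + 0.02Q → Q* = 846.4286, P* = 73.6786.
At the floor P = 77, quantity demanded = (86.375 − 77)/0.015 = 625.
Sellers' marginal cost at Q' = 625: 56.75 + 0.02·625 = 69.25.
ΔQ = 846.4286 − 625 = 221.4286; wedge = 77 − 69.25 = 7.75.
DWL = ½ × 221.4286 × 7.75 = €858.04 thousand.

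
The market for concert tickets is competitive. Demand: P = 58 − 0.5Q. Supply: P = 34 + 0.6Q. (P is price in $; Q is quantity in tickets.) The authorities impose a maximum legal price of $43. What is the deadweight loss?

Competitive equilibrium: 58 − 0.5Q = 34 + 0.6Q → Q* = 21.8182, P* = 47.0909.
At the ceiling P = 43, quantity supplied = (43 − 34)/0.6 = 15.
Willingness to pay at Q' = 15: 58 − 0.5·15 = 50.5.
ΔQ = 21.8182 − 15 = 6.8182; wedge = 50.5 − 43 = 7.5.
Deadweight loss = ½ × 6.8182 × 7.5 = $25.57.

$25.57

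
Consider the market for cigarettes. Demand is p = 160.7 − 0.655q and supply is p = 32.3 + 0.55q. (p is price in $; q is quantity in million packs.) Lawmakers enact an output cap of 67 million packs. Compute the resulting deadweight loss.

$942.72 million

Competitive equilibrium: 160.7 − 0.655q = 32.3 + 0.55q → q* = 106.556, p* = 90.9058.
At q = 67: demand price = 160.7 − 0.655·67 = 116.815; supply price = 32.3 + 0.55·67 = 69.15.
Δq = 106.556 − 67 = 39.556; wedge = 116.815 − 69.15 = 47.665.
Deadweight loss = ½ × 39.556 × 47.665 = $942.72 million.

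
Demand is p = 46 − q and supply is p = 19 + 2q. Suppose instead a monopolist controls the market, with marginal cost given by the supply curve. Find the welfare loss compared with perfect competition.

7.59

Competitive equilibrium: 46 − q = 19 + 2q → q* = 9, p* = 37.
Marginal revenue: MR = 46 − 2q. Set MR = MC: 46 − 2q = 19 + 2q → q_m = 6.75.
Price p_m = 46 − 1·6.75 = 39.25; MC(q_m) = 19 + 2·6.75 = 32.5.
Competitive q* = 9, so Δq = 2.25; wedge = 39.25 − 32.5 = 6.75.
Deadweight loss = ½ × 2.25 × 6.75 = 7.59.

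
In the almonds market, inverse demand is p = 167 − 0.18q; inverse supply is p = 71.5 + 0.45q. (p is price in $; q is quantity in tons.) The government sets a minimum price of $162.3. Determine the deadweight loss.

$4959.45

Competitive equilibrium: 167 − 0.18q = 71.5 + 0.45q → q* = 151.5873, p* = 139.7143.
At the floor p = 162.3, quantity demanded = (167 − 162.3)/0.18 = 26.1111.
Sellers' marginal cost at q' = 26.1111: 71.5 + 0.45·26.1111 = 83.25.
Δq = 151.5873 − 26.1111 = 125.4762; wedge = 162.3 − 83.25 = 79.05.
DWL = ½ × 125.4762 × 79.05 = $4959.45.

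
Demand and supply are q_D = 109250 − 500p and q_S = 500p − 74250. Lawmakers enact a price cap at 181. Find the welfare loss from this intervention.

In inverse form: demand p = 218.5 − 0.002q, supply p = 148.5 + 0.002q.
Competitive equilibrium: 218.5 − 0.002q = 148.5 + 0.002q → q* = 17500, p* = 183.5.
At the ceiling p = 181, quantity supplied = (181 − 148.5)/0.002 = 16250.
Willingness to pay at q' = 16250: 218.5 − 0.002·16250 = 186.
Δq = 17500 − 16250 = 1250; wedge = 186 − 181 = 5.
DWL = ½ × 1250 × 5 = 3125.

3125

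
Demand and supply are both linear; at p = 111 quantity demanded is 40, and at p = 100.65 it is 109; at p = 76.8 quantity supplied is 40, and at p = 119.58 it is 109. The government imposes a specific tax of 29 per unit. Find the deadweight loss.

Demand slope = (100.65 − 111)/(109 − 40) = −0.15, so p = 117 − 0.15q.
Supply slope = (119.58 − 76.8)/(109 − 40) = 0.62, so p = 52 + 0.62q.
Competitive equilibrium: 117 − 0.15q = 52 + 0.62q → q* = 84.4156, p* = 104.3377.
With the tax, the buyer price exceeds the seller price by 29: (117 − 0.15q) − (52 + 0.62q) = 29 → q' = 46.7532.
Δq = 84.4156 − 46.7532 = 37.6624; the wedge equals the tax, 29.
The triangle = ½ × 37.6624 × 29 = 546.10.

546.10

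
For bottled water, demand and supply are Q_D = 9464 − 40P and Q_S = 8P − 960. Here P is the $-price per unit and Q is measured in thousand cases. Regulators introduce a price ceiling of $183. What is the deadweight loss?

In inverse form: demand P = 236.6 − 0.025Q, supply P = 120 + 0.125Q.
Competitive equilibrium: 236.6 − 0.025Q = 120 + 0.125Q → Q* = 777.3333, P* = 217.1667.
At the ceiling P = 183, quantity supplied = (183 − 120)/0.125 = 504.
Willingness to pay at Q' = 504: 236.6 − 0.025·504 = 224.
ΔQ = 777.3333 − 504 = 273.3333; wedge = 224 − 183 = 41.
DWL = ½ × 273.3333 × 41 = $5603.33 thousand.

$5603.33 thousand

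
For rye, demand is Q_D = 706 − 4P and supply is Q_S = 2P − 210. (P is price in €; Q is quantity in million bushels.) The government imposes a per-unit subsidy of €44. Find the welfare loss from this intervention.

€1290.67 million

In inverse form: demand P = 176.5 − 0.25Q, supply P = 105 + 0.5Q.
Competitive equilibrium: 176.5 − 0.25Q = 105 + 0.5Q → Q* = 95.3333, P* = 152.6667.
The subsidy lowers effective supply by 44: P = 61 + 0.5Q.
New quantity: 176.5 − 0.25Q = 61 + 0.5Q → Q' = 154.
Overproduction ΔQ = 154 − 95.3333 = 58.6667; wedge = subsidy = 44.
DWL = ½ × 58.6667 × 44 = €1290.67 million.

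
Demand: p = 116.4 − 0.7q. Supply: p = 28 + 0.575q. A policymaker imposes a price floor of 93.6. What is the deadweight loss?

861.54

Competitive equilibrium: 116.4 − 0.7q = 28 + 0.575q → q* = 69.3333, p* = 67.8667.
At the floor p = 93.6, quantity demanded = (116.4 − 93.6)/0.7 = 32.5714.
Sellers' marginal cost at q' = 32.5714: 28 + 0.575·32.5714 = 46.7286.
Δq = 69.3333 − 32.5714 = 36.7619; wedge = 93.6 − 46.7286 = 46.8714.
Welfare loss = ½ × 36.7619 × 46.8714 = 861.54.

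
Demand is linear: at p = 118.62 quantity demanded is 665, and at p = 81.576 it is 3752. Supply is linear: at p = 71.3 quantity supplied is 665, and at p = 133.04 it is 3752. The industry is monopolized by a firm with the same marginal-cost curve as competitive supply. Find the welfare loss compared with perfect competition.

5469.22

Demand slope = (81.576 − 118.62)/(3752 − 665) = −0.012, so p = 126.6 − 0.012q.
Supply slope = (133.04 − 71.3)/(3752 − 665) = 0.02, so p = 58 + 0.02q.
Competitive equilibrium: 126.6 − 0.012q = 58 + 0.02q → q* = 2143.75, p* = 100.875.
Marginal revenue: MR = 126.6 − 0.024q. Set MR = MC: 126.6 − 0.024q = 58 + 0.02q → q_m = 1559.0909.
Price p_m = 126.6 − 0.012·1559.0909 = 107.8909; MC(q_m) = 58 + 0.02·1559.0909 = 89.1818.
Competitive q* = 2143.75, so Δq = 584.6591; wedge = 107.8909 − 89.1818 = 18.7091.
The triangle = ½ × 584.6591 × 18.7091 = 5469.22.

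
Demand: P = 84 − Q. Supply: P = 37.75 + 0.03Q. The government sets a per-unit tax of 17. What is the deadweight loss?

Competitive equilibrium: 84 − Q = 37.75 + 0.03Q → Q* = 44.9029, P* = 39.0971.
With the tax, the buyer price exceeds the seller price by 17: (84 − Q) − (37.75 + 0.03Q) = 17 → Q' = 28.3981.
ΔQ = 44.9029 − 28.3981 = 16.5048; the wedge equals the tax, 17.
Welfare loss = ½ × 16.5048 × 17 = 140.29.

140.29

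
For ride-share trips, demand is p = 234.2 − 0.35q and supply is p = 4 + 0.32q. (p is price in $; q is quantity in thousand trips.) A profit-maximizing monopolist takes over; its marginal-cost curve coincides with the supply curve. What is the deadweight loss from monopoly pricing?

Competitive equilibrium: 234.2 − 0.35q = 4 + 0.32q → q* = 343.5821, p* = 113.9463.
Marginal revenue: MR = 234.2 − 0.7q. Set MR = MC: 234.2 − 0.7q = 4 + 0.32q → q_m = 225.6863.
Price p_m = 234.2 − 0.35·225.6863 = 155.2098; MC(q_m) = 4 + 0.32·225.6863 = 76.2196.
Competitive q* = 343.5821, so Δq = 117.8958; wedge = 155.2098 − 76.2196 = 78.9902.
The triangle = ½ × 117.8958 × 78.9902 = $4656.31 thousand.

$4656.31 thousand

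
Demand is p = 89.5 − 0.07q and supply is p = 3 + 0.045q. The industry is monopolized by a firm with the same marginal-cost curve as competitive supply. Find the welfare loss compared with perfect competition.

4657.54

Competitive equilibrium: 89.5 − 0.07q = 3 + 0.045q → q* = 752.17391, p* = 36.84783.
Marginal revenue: MR = 89.5 − 0.14q. Set MR = MC: 89.5 − 0.14q = 3 + 0.045q → q_m = 467.56757.
Price p_m = 89.5 − 0.07·467.56757 = 56.77027; MC(q_m) = 3 + 0.045·467.56757 = 24.04054.
Competitive q* = 752.17391, so Δq = 284.60634; wedge = 56.77027 − 24.04054 = 32.72973.
The triangle = ½ × 284.60634 × 32.72973 = 4657.54.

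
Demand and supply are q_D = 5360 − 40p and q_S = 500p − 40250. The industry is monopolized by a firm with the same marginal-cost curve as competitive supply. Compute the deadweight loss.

In inverse form: demand p = 134 − 0.025q, supply p = 80.5 + 0.002q.
Competitive equilibrium: 134 − 0.025q = 80.5 + 0.002q → q* = 1981.48148, p* = 84.46296.
Marginal revenue: MR = 134 − 0.05q. Set MR = MC: 134 − 0.05q = 80.5 + 0.002q → q_m = 1028.84615.
Price p_m = 134 − 0.025·1028.84615 = 108.27885; MC(q_m) = 80.5 + 0.002·1028.84615 = 82.55769.
Competitive q* = 1981.48148, so Δq = 952.63533; wedge = 108.27885 − 82.55769 = 25.72116.
The triangle = ½ × 952.63533 × 25.72116 = 12251.44.

12251.44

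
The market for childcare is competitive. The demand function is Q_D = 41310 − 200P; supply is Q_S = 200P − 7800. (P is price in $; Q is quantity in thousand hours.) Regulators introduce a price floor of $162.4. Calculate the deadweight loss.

$314028.125 thousand

In inverse form: demand P = 206.55 − 0.005Q, supply P = 39 + 0.005Q.
Competitive equilibrium: 206.55 − 0.005Q = 39 + 0.005Q → Q* = 16755, P* = 122.775.
At the floor P = 162.4, quantity demanded = (206.55 − 162.4)/0.005 = 8830.
Sellers' marginal cost at Q' = 8830: 39 + 0.005·8830 = 83.15.
ΔQ = 16755 − 8830 = 7925; wedge = 162.4 − 83.15 = 79.25.
The triangle = ½ × 7925 × 79.25 = $314028.125 thousand.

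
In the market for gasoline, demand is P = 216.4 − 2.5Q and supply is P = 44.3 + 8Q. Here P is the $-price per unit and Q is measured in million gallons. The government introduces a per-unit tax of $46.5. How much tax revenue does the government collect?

Competitive equilibrium: 216.4 − 2.5Q = 44.3 + 8Q → Q* = 16.3905, P* = 175.4238.
With the tax, the buyer price exceeds the seller price by 46.5: (216.4 − 2.5Q) − (44.3 + 8Q) = 46.5 → Q' = 11.9619.
Tax revenue = 46.5 × 11.9619 = $556.23 million.

$556.23 million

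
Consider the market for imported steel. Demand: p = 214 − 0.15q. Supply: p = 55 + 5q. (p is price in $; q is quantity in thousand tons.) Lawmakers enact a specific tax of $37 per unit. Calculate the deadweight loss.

Competitive equilibrium: 214 − 0.15q = 55 + 5q → q* = 30.8738, p* = 209.3689.
With the tax, the buyer price exceeds the seller price by 37: (214 − 0.15q) − (55 + 5q) = 37 → q' = 23.6893.
Δq = 30.8738 − 23.6893 = 7.1845; the wedge equals the tax, 37.
Welfare loss = ½ × 7.1845 × 37 = $132.91 thousand.

$132.91 thousand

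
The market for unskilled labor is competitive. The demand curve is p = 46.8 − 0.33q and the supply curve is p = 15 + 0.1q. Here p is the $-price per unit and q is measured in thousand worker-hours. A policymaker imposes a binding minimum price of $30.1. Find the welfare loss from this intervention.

Competitive equilibrium: 46.8 − 0.33q = 15 + 0.1q → q* = 73.9535, p* = 22.3953.
At the floor p = 30.1, quantity demanded = (46.8 − 30.1)/0.33 = 50.6061.
Sellers' marginal cost at q' = 50.6061: 15 + 0.1·50.6061 = 20.0606.
Δq = 73.9535 − 50.6061 = 23.3474; wedge = 30.1 − 20.0606 = 10.0394.
DWL = ½ × 23.3474 × 10.0394 = $117.20 thousand.

$117.20 thousand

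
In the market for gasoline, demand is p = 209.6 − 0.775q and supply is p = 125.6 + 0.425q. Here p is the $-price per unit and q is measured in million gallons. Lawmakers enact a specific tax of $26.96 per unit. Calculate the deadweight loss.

Competitive equilibrium: 209.6 − 0.775q = 125.6 + 0.425q → q* = 70, p* = 155.35.
With the tax, the buyer price exceeds the seller price by 26.96: (209.6 − 0.775q) − (125.6 + 0.425q) = 26.96 → q' = 47.5333.
Δq = 70 − 47.5333 = 22.4667; the wedge equals the tax, 26.96.
Welfare loss = ½ × 22.4667 × 26.96 = $302.85 million.

$302.85 million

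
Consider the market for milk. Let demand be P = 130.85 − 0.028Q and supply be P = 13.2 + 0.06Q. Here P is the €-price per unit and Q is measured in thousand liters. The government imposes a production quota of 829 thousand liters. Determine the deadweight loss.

€11351.77 thousand

Competitive equilibrium: 130.85 − 0.028Q = 13.2 + 0.06Q → Q* = 1336.9318, P* = 93.4159.
At Q = 829: demand price = 130.85 − 0.028·829 = 107.638; supply price = 13.2 + 0.06·829 = 62.94.
ΔQ = 1336.9318 − 829 = 507.9318; wedge = 107.638 − 62.94 = 44.698.
Welfare loss = ½ × 507.9318 × 44.698 = €11351.77 thousand.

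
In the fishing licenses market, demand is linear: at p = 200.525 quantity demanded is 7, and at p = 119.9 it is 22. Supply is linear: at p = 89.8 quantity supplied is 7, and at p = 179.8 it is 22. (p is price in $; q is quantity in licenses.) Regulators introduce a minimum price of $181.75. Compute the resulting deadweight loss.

$221.53

Demand slope = (119.9 − 200.525)/(22 − 7) = −5.375, so p = 238.15 − 5.375q.
Supply slope = (179.8 − 89.8)/(22 − 7) = 6, so p = 47.8 + 6q.
Competitive equilibrium: 238.15 − 5.375q = 47.8 + 6q → q* = 16.7341, p* = 148.2044.
At the floor p = 181.75, quantity demanded = (238.15 − 181.75)/5.375 = 10.493.
Sellers' marginal cost at q' = 10.493: 47.8 + 6·10.493 = 110.758.
Δq = 16.7341 − 10.493 = 6.2411; wedge = 181.75 − 110.758 = 70.992.
DWL = ½ × 6.2411 × 70.992 = $221.53.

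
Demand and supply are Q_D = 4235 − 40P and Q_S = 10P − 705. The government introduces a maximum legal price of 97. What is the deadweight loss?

20.25

In inverse form: demand P = 105.875 − 0.025Q, supply P = 70.5 + 0.1Q.
Competitive equilibrium: 105.875 − 0.025Q = 70.5 + 0.1Q → Q* = 283, P* = 98.8.
At the ceiling P = 97, quantity supplied = (97 − 70.5)/0.1 = 265.
Willingness to pay at Q' = 265: 105.875 − 0.025·265 = 99.25.
ΔQ = 283 − 265 = 18; wedge = 99.25 − 97 = 2.25.
Welfare loss = ½ × 18 × 2.25 = 20.25.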